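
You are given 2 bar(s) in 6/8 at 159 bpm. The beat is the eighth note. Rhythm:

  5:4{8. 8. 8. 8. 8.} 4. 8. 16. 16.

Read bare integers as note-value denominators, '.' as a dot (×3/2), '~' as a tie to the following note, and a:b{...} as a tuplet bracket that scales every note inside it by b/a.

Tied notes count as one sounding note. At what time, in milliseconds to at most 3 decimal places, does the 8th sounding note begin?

1. 0.0ms @ 0 + 452.83ms (6/5)
2. 452.83ms @ 6/5 + 452.83ms (6/5)
3. 905.66ms @ 12/5 + 452.83ms (6/5)
4. 1358.491ms @ 18/5 + 452.83ms (6/5)
5. 1811.321ms @ 24/5 + 452.83ms (6/5)
6. 2264.151ms @ 6 + 1132.075ms (3)
7. 3396.226ms @ 9 + 566.038ms (3/2)
8. 3962.264ms @ 21/2 + 283.019ms (3/4)
9. 4245.283ms @ 45/4 + 283.019ms (3/4)

note 8 onset = 21/2b = 3962.264ms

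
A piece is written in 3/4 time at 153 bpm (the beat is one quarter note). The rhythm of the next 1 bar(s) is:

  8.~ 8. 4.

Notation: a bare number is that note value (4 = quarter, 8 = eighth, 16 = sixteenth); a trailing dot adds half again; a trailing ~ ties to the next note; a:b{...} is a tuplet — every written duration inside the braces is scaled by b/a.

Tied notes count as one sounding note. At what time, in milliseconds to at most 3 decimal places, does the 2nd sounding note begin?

1. 0.0ms @ 0 + 588.235ms (3/2)
2. 588.235ms @ 3/2 + 588.235ms (3/2)

note 2 onset = 3/2b = 588.235ms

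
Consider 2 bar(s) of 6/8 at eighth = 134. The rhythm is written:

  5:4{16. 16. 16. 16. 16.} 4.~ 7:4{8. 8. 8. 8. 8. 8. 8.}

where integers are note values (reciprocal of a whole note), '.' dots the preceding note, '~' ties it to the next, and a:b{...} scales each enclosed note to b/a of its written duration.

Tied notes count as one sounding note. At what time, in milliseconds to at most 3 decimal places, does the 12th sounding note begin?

note 12 onset = 78/7b = 4989.339ms

1. 0.0ms @ 0 + 268.657ms (3/5)
2. 268.657ms @ 3/5 + 268.657ms (3/5)
3. 537.313ms @ 6/5 + 268.657ms (3/5)
4. 805.97ms @ 9/5 + 268.657ms (3/5)
5. 1074.627ms @ 12/5 + 268.657ms (3/5)
6. 1343.284ms @ 3 + 1727.079ms (27/7)
7. 3070.362ms @ 48/7 + 383.795ms (6/7)
8. 3454.158ms @ 54/7 + 383.795ms (6/7)
9. 3837.953ms @ 60/7 + 383.795ms (6/7)
10. 4221.748ms @ 66/7 + 383.795ms (6/7)
11. 4605.544ms @ 72/7 + 383.795ms (6/7)
12. 4989.339ms @ 78/7 + 383.795ms (6/7)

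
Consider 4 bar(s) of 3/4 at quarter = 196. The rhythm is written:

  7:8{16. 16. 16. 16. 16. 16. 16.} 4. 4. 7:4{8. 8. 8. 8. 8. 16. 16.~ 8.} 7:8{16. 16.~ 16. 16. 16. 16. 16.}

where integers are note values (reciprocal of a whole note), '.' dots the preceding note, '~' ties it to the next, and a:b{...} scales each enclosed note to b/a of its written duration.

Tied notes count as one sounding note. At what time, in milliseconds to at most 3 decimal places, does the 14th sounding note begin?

note 14 onset = 54/7b = 2361.516ms

1. 0.0ms @ 0 + 131.195ms (3/7)
2. 131.195ms @ 3/7 + 131.195ms (3/7)
3. 262.391ms @ 6/7 + 131.195ms (3/7)
4. 393.586ms @ 9/7 + 131.195ms (3/7)
5. 524.781ms @ 12/7 + 131.195ms (3/7)
6. 655.977ms @ 15/7 + 131.195ms (3/7)
7. 787.172ms @ 18/7 + 131.195ms (3/7)
8. 918.367ms @ 3 + 459.184ms (3/2)
9. 1377.551ms @ 9/2 + 459.184ms (3/2)
10. 1836.735ms @ 6 + 131.195ms (3/7)
11. 1967.93ms @ 45/7 + 131.195ms (3/7)
12. 2099.125ms @ 48/7 + 131.195ms (3/7)
13. 2230.321ms @ 51/7 + 131.195ms (3/7)
14. 2361.516ms @ 54/7 + 131.195ms (3/7)
15. 2492.711ms @ 57/7 + 65.598ms (3/14)
16. 2558.309ms @ 117/14 + 196.793ms (9/14)
17. 2755.102ms @ 9 + 131.195ms (3/7)
18. 2886.297ms @ 66/7 + 262.391ms (6/7)
19. 3148.688ms @ 72/7 + 131.195ms (3/7)
20. 3279.883ms @ 75/7 + 131.195ms (3/7)
21. 3411.079ms @ 78/7 + 131.195ms (3/7)
22. 3542.274ms @ 81/7 + 131.195ms (3/7)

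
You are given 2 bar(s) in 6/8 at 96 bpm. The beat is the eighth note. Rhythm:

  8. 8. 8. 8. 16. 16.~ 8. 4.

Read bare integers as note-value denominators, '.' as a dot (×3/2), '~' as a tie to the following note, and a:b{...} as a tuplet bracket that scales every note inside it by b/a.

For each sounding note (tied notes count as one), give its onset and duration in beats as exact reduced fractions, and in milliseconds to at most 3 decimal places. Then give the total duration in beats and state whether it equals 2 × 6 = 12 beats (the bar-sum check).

1) 0.0ms=0b +937.5ms=3/2b
2) 937.5ms=3/2b +937.5ms=3/2b
3) 1875.0ms=3b +937.5ms=3/2b
4) 2812.5ms=9/2b +937.5ms=3/2b
5) 3750.0ms=6b +468.75ms=3/4b
6) 4218.75ms=27/4b +1406.25ms=9/4b
7) 5625.0ms=9b +1875.0ms=3b
Σ=12b of 12 (96bpm 6/8) — PASS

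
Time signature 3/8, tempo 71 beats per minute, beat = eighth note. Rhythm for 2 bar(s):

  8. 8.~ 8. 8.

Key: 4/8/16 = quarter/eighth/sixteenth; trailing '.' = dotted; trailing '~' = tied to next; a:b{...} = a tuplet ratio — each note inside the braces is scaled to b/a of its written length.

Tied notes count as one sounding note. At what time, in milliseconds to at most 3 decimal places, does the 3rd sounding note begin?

1. 0.0ms @ 0 + 1267.606ms (3/2)
2. 1267.606ms @ 3/2 + 2535.211ms (3)
3. 3802.817ms @ 9/2 + 1267.606ms (3/2)

note 3 onset = 9/2b = 3802.817ms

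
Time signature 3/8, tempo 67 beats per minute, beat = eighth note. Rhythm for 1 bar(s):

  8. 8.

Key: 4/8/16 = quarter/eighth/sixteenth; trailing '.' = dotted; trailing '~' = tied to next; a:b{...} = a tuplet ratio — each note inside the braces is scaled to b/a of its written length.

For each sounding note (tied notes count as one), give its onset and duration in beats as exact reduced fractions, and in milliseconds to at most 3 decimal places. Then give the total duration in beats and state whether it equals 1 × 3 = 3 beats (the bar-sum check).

1) 0.0ms=0b +1343.284ms=3/2b
2) 1343.284ms=3/2b +1343.284ms=3/2b
Σ=3b of 3 (67bpm 3/8) — PASS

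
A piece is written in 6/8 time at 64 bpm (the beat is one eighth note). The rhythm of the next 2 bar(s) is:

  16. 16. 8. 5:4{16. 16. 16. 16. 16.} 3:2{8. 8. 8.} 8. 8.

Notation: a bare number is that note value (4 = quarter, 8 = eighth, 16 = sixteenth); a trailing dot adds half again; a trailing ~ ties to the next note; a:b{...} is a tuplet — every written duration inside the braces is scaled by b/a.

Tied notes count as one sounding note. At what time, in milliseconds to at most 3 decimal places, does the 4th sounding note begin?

note 4 onset = 3b = 2812.5ms

1. 0.0ms @ 0 + 703.125ms (3/4)
2. 703.125ms @ 3/4 + 703.125ms (3/4)
3. 1406.25ms @ 3/2 + 1406.25ms (3/2)
4. 2812.5ms @ 3 + 562.5ms (3/5)
5. 3375.0ms @ 18/5 + 562.5ms (3/5)
6. 3937.5ms @ 21/5 + 562.5ms (3/5)
7. 4500.0ms @ 24/5 + 562.5ms (3/5)
8. 5062.5ms @ 27/5 + 562.5ms (3/5)
9. 5625.0ms @ 6 + 937.5ms (1)
10. 6562.5ms @ 7 + 937.5ms (1)
11. 7500.0ms @ 8 + 937.5ms (1)
12. 8437.5ms @ 9 + 1406.25ms (3/2)
13. 9843.75ms @ 21/2 + 1406.25ms (3/2)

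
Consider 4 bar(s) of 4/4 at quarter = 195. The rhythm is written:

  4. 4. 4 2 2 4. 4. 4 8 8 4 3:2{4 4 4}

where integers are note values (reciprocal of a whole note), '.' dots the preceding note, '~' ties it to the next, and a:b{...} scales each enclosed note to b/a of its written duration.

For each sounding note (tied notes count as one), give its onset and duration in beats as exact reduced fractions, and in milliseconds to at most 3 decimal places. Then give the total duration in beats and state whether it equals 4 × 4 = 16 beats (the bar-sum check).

1) 0.0ms=0b +461.538ms=3/2b
2) 461.538ms=3/2b +461.538ms=3/2b
3) 923.077ms=3b +307.692ms=1b
4) 1230.769ms=4b +615.385ms=2b
5) 1846.154ms=6b +615.385ms=2b
6) 2461.538ms=8b +461.538ms=3/2b
7) 2923.077ms=19/2b +461.538ms=3/2b
8) 3384.615ms=11b +307.692ms=1b
9) 3692.308ms=12b +153.846ms=1/2b
10) 3846.154ms=25/2b +153.846ms=1/2b
11) 4000.0ms=13b +307.692ms=1b
12) 4307.692ms=14b +205.128ms=2/3b
13) 4512.821ms=44/3b +205.128ms=2/3b
14) 4717.949ms=46/3b +205.128ms=2/3b
Σ=16b of 16 (195bpm 4/4) — PASS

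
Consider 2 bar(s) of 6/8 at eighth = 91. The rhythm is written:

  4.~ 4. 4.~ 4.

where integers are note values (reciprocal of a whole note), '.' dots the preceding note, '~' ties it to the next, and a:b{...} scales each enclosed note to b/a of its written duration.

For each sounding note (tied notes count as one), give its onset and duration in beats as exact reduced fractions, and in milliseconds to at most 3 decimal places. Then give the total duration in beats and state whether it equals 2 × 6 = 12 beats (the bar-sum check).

1) 0.0ms=0b +3956.044ms=6b
2) 3956.044ms=6b +3956.044ms=6b
Σ=12b of 12 (91bpm 6/8) — PASS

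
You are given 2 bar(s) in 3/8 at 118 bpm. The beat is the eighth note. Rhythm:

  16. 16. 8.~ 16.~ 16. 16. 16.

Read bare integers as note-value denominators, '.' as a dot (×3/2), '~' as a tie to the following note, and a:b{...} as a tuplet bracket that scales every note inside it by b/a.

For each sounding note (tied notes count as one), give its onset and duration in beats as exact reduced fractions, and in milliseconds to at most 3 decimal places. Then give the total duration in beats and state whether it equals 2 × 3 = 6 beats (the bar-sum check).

1) 0.0ms=0b +381.356ms=3/4b
2) 381.356ms=3/4b +381.356ms=3/4b
3) 762.712ms=3/2b +1525.424ms=3b
4) 2288.136ms=9/2b +381.356ms=3/4b
5) 2669.492ms=21/4b +381.356ms=3/4b
Σ=6b of 6 (118bpm 3/8) — PASS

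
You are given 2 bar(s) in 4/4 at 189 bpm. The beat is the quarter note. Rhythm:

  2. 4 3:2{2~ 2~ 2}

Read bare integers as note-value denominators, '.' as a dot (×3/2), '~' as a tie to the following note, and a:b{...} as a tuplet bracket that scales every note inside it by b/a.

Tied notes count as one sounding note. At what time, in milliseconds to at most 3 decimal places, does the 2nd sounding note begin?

note 2 onset = 3b = 952.381ms

1. 0.0ms @ 0 + 952.381ms (3)
2. 952.381ms @ 3 + 317.46ms (1)
3. 1269.841ms @ 4 + 1269.841ms (4)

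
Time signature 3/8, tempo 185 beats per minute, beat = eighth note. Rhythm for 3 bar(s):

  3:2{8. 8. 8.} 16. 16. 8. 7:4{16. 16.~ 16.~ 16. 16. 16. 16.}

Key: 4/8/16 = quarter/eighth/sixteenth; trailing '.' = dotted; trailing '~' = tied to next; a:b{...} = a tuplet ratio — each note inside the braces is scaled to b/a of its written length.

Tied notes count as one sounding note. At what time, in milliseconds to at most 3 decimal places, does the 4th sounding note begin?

1. 0.0ms @ 0 + 324.324ms (1)
2. 324.324ms @ 1 + 324.324ms (1)
3. 648.649ms @ 2 + 324.324ms (1)
4. 972.973ms @ 3 + 243.243ms (3/4)
5. 1216.216ms @ 15/4 + 243.243ms (3/4)
6. 1459.459ms @ 9/2 + 486.486ms (3/2)
7. 1945.946ms @ 6 + 138.996ms (3/7)
8. 2084.942ms @ 45/7 + 416.988ms (9/7)
9. 2501.931ms @ 54/7 + 138.996ms (3/7)
10. 2640.927ms @ 57/7 + 138.996ms (3/7)
11. 2779.923ms @ 60/7 + 138.996ms (3/7)

note 4 onset = 3b = 972.973ms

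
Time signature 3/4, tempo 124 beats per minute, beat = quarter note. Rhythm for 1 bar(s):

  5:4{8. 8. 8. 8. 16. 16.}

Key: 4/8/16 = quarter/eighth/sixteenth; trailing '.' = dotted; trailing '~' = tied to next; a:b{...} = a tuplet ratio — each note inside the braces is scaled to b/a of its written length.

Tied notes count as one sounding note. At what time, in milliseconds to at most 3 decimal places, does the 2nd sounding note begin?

1. 0.0ms @ 0 + 290.323ms (3/5)
2. 290.323ms @ 3/5 + 290.323ms (3/5)
3. 580.645ms @ 6/5 + 290.323ms (3/5)
4. 870.968ms @ 9/5 + 290.323ms (3/5)
5. 1161.29ms @ 12/5 + 145.161ms (3/10)
6. 1306.452ms @ 27/10 + 145.161ms (3/10)

note 2 onset = 3/5b = 290.323ms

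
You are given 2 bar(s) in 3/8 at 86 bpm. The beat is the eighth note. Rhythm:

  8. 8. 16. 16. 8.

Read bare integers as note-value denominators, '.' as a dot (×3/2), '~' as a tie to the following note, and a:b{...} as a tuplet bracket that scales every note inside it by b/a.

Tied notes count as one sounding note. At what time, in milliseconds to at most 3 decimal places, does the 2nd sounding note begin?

note 2 onset = 3/2b = 1046.512ms

1. 0.0ms @ 0 + 1046.512ms (3/2)
2. 1046.512ms @ 3/2 + 1046.512ms (3/2)
3. 2093.023ms @ 3 + 523.256ms (3/4)
4. 2616.279ms @ 15/4 + 523.256ms (3/4)
5. 3139.535ms @ 9/2 + 1046.512ms (3/2)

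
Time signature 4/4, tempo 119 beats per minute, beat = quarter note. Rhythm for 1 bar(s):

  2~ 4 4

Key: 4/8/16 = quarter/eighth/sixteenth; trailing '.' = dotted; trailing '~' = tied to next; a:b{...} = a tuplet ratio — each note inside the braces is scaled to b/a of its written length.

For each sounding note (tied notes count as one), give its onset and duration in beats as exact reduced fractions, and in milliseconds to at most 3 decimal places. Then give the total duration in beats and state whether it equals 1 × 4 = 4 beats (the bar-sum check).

1) 0.0ms=0b +1512.605ms=3b
2) 1512.605ms=3b +504.202ms=1b
Σ=4b of 4 (119bpm 4/4) — PASS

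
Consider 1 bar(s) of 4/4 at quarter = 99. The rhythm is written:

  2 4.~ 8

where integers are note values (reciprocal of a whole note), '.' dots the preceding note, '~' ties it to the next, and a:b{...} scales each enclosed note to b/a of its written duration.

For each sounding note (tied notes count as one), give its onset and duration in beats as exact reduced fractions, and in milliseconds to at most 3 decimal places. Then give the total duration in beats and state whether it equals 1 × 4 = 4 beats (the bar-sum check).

1) 0.0ms=0b +1212.121ms=2b
2) 1212.121ms=2b +1212.121ms=2b
Σ=4b of 4 (99bpm 4/4) — PASS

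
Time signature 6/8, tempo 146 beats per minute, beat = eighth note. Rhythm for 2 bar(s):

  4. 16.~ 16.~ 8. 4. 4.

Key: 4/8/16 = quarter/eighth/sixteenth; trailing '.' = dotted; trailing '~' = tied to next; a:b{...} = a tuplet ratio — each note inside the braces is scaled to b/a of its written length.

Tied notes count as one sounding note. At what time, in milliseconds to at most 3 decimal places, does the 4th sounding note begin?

1. 0.0ms @ 0 + 1232.877ms (3)
2. 1232.877ms @ 3 + 1232.877ms (3)
3. 2465.753ms @ 6 + 1232.877ms (3)
4. 3698.63ms @ 9 + 1232.877ms (3)

note 4 onset = 9b = 3698.63ms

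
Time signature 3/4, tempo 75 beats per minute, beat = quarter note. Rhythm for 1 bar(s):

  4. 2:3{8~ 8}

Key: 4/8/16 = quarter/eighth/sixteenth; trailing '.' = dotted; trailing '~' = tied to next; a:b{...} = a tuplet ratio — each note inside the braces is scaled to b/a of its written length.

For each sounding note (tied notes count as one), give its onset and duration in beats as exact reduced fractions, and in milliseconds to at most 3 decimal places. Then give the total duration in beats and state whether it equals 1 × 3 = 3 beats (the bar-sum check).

1) 0.0ms=0b +1200.0ms=3/2b
2) 1200.0ms=3/2b +1200.0ms=3/2b
Σ=3b of 3 (75bpm 3/4) — PASS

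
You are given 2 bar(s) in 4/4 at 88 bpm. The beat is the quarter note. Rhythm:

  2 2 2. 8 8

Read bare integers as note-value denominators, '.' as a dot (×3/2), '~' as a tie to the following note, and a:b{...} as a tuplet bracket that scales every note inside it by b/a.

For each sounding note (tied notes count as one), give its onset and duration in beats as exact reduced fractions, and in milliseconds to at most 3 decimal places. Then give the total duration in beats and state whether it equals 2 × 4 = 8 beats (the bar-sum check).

1) 0.0ms=0b +1363.636ms=2b
2) 1363.636ms=2b +1363.636ms=2b
3) 2727.273ms=4b +2045.455ms=3b
4) 4772.727ms=7b +340.909ms=1/2b
5) 5113.636ms=15/2b +340.909ms=1/2b
Σ=8b of 8 (88bpm 4/4) — PASS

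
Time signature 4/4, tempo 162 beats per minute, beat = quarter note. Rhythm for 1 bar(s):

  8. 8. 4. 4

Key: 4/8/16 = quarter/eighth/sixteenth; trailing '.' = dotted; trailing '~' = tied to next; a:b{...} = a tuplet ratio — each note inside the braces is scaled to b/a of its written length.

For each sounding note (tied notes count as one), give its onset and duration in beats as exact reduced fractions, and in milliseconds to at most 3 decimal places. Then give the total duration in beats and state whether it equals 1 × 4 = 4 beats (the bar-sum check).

1) 0.0ms=0b +277.778ms=3/4b
2) 277.778ms=3/4b +277.778ms=3/4b
3) 555.556ms=3/2b +555.556ms=3/2b
4) 1111.111ms=3b +370.37ms=1b
Σ=4b of 4 (162bpm 4/4) — PASS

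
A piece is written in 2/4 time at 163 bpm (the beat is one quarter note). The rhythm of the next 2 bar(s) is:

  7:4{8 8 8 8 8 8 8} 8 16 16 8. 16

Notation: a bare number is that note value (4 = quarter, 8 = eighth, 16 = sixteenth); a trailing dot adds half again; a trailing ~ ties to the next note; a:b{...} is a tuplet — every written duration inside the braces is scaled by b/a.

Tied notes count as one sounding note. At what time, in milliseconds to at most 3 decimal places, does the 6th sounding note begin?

note 6 onset = 10/7b = 525.855ms

1. 0.0ms @ 0 + 105.171ms (2/7)
2. 105.171ms @ 2/7 + 105.171ms (2/7)
3. 210.342ms @ 4/7 + 105.171ms (2/7)
4. 315.513ms @ 6/7 + 105.171ms (2/7)
5. 420.684ms @ 8/7 + 105.171ms (2/7)
6. 525.855ms @ 10/7 + 105.171ms (2/7)
7. 631.025ms @ 12/7 + 105.171ms (2/7)
8. 736.196ms @ 2 + 184.049ms (1/2)
9. 920.245ms @ 5/2 + 92.025ms (1/4)
10. 1012.27ms @ 11/4 + 92.025ms (1/4)
11. 1104.294ms @ 3 + 276.074ms (3/4)
12. 1380.368ms @ 15/4 + 92.025ms (1/4)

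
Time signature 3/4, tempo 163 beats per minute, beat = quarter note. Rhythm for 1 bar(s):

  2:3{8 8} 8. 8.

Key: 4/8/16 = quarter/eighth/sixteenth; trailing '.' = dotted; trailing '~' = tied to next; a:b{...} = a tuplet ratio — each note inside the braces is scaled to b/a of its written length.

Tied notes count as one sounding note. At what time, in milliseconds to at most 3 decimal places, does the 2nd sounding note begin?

1. 0.0ms @ 0 + 276.074ms (3/4)
2. 276.074ms @ 3/4 + 276.074ms (3/4)
3. 552.147ms @ 3/2 + 276.074ms (3/4)
4. 828.221ms @ 9/4 + 276.074ms (3/4)

note 2 onset = 3/4b = 276.074ms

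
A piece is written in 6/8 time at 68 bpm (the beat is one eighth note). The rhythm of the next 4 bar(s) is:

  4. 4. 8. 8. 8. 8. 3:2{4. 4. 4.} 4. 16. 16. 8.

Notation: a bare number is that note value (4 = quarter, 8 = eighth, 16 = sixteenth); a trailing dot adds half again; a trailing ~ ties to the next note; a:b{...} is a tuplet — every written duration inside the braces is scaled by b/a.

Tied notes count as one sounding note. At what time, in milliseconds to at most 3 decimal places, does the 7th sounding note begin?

1. 0.0ms @ 0 + 2647.059ms (3)
2. 2647.059ms @ 3 + 2647.059ms (3)
3. 5294.118ms @ 6 + 1323.529ms (3/2)
4. 6617.647ms @ 15/2 + 1323.529ms (3/2)
5. 7941.176ms @ 9 + 1323.529ms (3/2)
6. 9264.706ms @ 21/2 + 1323.529ms (3/2)
7. 10588.235ms @ 12 + 1764.706ms (2)
8. 12352.941ms @ 14 + 1764.706ms (2)
9. 14117.647ms @ 16 + 1764.706ms (2)
10. 15882.353ms @ 18 + 2647.059ms (3)
11. 18529.412ms @ 21 + 661.765ms (3/4)
12. 19191.176ms @ 87/4 + 661.765ms (3/4)
13. 19852.941ms @ 45/2 + 1323.529ms (3/2)

note 7 onset = 12b = 10588.235ms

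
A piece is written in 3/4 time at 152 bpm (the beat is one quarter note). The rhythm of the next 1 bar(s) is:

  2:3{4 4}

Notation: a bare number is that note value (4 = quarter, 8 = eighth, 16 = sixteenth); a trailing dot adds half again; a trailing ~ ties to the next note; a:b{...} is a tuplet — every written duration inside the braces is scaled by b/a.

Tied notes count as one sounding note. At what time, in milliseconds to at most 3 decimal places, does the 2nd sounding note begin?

note 2 onset = 3/2b = 592.105ms

1. 0.0ms @ 0 + 592.105ms (3/2)
2. 592.105ms @ 3/2 + 592.105ms (3/2)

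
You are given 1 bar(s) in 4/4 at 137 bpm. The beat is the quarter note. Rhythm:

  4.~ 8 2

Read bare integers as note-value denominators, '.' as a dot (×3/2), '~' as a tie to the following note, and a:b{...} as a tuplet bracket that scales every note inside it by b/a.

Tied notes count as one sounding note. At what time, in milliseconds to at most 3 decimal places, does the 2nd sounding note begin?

1. 0.0ms @ 0 + 875.912ms (2)
2. 875.912ms @ 2 + 875.912ms (2)

note 2 onset = 2b = 875.912ms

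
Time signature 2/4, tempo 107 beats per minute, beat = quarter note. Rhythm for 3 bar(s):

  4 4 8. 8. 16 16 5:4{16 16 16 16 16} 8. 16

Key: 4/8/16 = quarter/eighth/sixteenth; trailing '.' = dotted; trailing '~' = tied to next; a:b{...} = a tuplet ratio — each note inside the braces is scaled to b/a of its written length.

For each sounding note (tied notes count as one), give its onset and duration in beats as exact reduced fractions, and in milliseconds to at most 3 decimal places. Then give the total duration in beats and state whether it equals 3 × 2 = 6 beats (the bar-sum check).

1) 0.0ms=0b +560.748ms=1b
2) 560.748ms=1b +560.748ms=1b
3) 1121.495ms=2b +420.561ms=3/4b
4) 1542.056ms=11/4b +420.561ms=3/4b
5) 1962.617ms=7/2b +140.187ms=1/4b
6) 2102.804ms=15/4b +140.187ms=1/4b
7) 2242.991ms=4b +112.15ms=1/5b
8) 2355.14ms=21/5b +112.15ms=1/5b
9) 2467.29ms=22/5b +112.15ms=1/5b
10) 2579.439ms=23/5b +112.15ms=1/5b
11) 2691.589ms=24/5b +112.15ms=1/5b
12) 2803.738ms=5b +420.561ms=3/4b
13) 3224.299ms=23/4b +140.187ms=1/4b
Σ=6b of 6 (107bpm 2/4) — PASS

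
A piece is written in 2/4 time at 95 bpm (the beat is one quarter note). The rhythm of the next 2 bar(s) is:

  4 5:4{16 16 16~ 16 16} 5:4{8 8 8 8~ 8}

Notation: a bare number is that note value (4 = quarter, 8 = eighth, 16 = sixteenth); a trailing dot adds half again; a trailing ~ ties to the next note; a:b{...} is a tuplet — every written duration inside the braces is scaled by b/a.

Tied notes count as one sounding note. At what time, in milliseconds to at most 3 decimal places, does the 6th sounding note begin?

1. 0.0ms @ 0 + 631.579ms (1)
2. 631.579ms @ 1 + 126.316ms (1/5)
3. 757.895ms @ 6/5 + 126.316ms (1/5)
4. 884.211ms @ 7/5 + 252.632ms (2/5)
5. 1136.842ms @ 9/5 + 126.316ms (1/5)
6. 1263.158ms @ 2 + 252.632ms (2/5)
7. 1515.789ms @ 12/5 + 252.632ms (2/5)
8. 1768.421ms @ 14/5 + 252.632ms (2/5)
9. 2021.053ms @ 16/5 + 505.263ms (4/5)

note 6 onset = 2b = 1263.158ms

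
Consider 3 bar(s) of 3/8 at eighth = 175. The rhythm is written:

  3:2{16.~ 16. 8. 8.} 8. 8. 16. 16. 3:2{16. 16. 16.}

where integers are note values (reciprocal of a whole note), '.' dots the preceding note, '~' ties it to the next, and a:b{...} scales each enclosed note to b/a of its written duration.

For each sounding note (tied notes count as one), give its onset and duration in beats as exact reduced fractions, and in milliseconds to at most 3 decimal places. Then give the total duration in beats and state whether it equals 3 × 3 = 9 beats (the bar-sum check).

1) 0.0ms=0b +342.857ms=1b
2) 342.857ms=1b +342.857ms=1b
3) 685.714ms=2b +342.857ms=1b
4) 1028.571ms=3b +514.286ms=3/2b
5) 1542.857ms=9/2b +514.286ms=3/2b
6) 2057.143ms=6b +257.143ms=3/4b
7) 2314.286ms=27/4b +257.143ms=3/4b
8) 2571.429ms=15/2b +171.429ms=1/2b
9) 2742.857ms=8b +171.429ms=1/2b
10) 2914.286ms=17/2b +171.429ms=1/2b
Σ=9b of 9 (175bpm 3/8) — PASS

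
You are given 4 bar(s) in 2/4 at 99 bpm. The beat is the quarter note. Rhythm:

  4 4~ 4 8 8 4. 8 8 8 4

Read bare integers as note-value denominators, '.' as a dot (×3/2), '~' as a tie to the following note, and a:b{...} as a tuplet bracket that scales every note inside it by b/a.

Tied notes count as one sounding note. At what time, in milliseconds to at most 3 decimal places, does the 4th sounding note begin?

1. 0.0ms @ 0 + 606.061ms (1)
2. 606.061ms @ 1 + 1212.121ms (2)
3. 1818.182ms @ 3 + 303.03ms (1/2)
4. 2121.212ms @ 7/2 + 303.03ms (1/2)
5. 2424.242ms @ 4 + 909.091ms (3/2)
6. 3333.333ms @ 11/2 + 303.03ms (1/2)
7. 3636.364ms @ 6 + 303.03ms (1/2)
8. 3939.394ms @ 13/2 + 303.03ms (1/2)
9. 4242.424ms @ 7 + 606.061ms (1)

note 4 onset = 7/2b = 2121.212ms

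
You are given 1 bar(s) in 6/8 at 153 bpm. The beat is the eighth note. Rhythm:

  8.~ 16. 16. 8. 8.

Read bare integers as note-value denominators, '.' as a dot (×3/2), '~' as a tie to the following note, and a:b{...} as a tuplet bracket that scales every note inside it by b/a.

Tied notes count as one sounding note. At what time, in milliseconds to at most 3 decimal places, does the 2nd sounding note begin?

note 2 onset = 9/4b = 882.353ms

1. 0.0ms @ 0 + 882.353ms (9/4)
2. 882.353ms @ 9/4 + 294.118ms (3/4)
3. 1176.471ms @ 3 + 588.235ms (3/2)
4. 1764.706ms @ 9/2 + 588.235ms (3/2)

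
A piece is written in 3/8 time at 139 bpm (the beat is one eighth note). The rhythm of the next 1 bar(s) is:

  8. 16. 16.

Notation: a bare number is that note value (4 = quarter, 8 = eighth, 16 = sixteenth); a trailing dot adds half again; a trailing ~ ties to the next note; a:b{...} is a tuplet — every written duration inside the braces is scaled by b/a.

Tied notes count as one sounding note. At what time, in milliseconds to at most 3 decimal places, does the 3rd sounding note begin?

1. 0.0ms @ 0 + 647.482ms (3/2)
2. 647.482ms @ 3/2 + 323.741ms (3/4)
3. 971.223ms @ 9/4 + 323.741ms (3/4)

note 3 onset = 9/4b = 971.223ms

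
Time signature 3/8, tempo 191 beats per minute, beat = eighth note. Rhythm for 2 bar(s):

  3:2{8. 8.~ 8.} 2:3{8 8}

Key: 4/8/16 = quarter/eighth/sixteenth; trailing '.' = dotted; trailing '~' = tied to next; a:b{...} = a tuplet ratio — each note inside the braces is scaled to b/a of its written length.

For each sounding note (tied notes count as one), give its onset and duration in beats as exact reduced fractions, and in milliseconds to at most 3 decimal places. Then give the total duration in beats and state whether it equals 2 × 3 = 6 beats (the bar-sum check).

1) 0.0ms=0b +314.136ms=1b
2) 314.136ms=1b +628.272ms=2b
3) 942.408ms=3b +471.204ms=3/2b
4) 1413.613ms=9/2b +471.204ms=3/2b
Σ=6b of 6 (191bpm 3/8) — PASS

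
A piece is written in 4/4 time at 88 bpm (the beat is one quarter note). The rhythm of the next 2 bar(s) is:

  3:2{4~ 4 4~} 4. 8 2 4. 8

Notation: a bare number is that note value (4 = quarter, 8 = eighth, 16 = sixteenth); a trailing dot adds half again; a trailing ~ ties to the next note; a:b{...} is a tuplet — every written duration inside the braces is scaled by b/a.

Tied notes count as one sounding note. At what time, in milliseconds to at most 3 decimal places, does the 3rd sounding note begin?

1. 0.0ms @ 0 + 909.091ms (4/3)
2. 909.091ms @ 4/3 + 1477.273ms (13/6)
3. 2386.364ms @ 7/2 + 340.909ms (1/2)
4. 2727.273ms @ 4 + 1363.636ms (2)
5. 4090.909ms @ 6 + 1022.727ms (3/2)
6. 5113.636ms @ 15/2 + 340.909ms (1/2)

note 3 onset = 7/2b = 2386.364ms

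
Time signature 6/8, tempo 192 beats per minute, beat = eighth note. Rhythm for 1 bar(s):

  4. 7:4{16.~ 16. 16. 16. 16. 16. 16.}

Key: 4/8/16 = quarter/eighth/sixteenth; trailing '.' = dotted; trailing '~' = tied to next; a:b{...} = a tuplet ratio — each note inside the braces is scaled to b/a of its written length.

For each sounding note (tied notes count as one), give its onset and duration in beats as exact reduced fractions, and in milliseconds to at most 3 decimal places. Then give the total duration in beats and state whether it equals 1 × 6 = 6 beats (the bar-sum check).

1) 0.0ms=0b +937.5ms=3b
2) 937.5ms=3b +267.857ms=6/7b
3) 1205.357ms=27/7b +133.929ms=3/7b
4) 1339.286ms=30/7b +133.929ms=3/7b
5) 1473.214ms=33/7b +133.929ms=3/7b
6) 1607.143ms=36/7b +133.929ms=3/7b
7) 1741.071ms=39/7b +133.929ms=3/7b
Σ=6b of 6 (192bpm 6/8) — PASS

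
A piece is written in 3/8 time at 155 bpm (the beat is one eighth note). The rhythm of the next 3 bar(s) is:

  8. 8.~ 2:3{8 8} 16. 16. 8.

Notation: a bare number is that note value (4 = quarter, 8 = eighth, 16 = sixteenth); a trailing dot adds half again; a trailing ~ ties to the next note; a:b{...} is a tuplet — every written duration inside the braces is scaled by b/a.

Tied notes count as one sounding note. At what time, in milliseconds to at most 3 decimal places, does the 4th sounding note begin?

1. 0.0ms @ 0 + 580.645ms (3/2)
2. 580.645ms @ 3/2 + 1161.29ms (3)
3. 1741.935ms @ 9/2 + 580.645ms (3/2)
4. 2322.581ms @ 6 + 290.323ms (3/4)
5. 2612.903ms @ 27/4 + 290.323ms (3/4)
6. 2903.226ms @ 15/2 + 580.645ms (3/2)

note 4 onset = 6b = 2322.581ms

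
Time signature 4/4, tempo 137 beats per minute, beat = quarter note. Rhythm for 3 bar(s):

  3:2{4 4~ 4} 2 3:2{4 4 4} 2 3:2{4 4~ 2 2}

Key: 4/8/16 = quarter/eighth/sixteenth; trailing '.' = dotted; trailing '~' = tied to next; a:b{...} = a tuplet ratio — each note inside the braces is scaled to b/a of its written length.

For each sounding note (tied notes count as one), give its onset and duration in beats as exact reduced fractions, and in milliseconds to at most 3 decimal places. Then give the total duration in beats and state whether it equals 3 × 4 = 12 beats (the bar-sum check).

1) 0.0ms=0b +291.971ms=2/3b
2) 291.971ms=2/3b +583.942ms=4/3b
3) 875.912ms=2b +875.912ms=2b
4) 1751.825ms=4b +291.971ms=2/3b
5) 2043.796ms=14/3b +291.971ms=2/3b
6) 2335.766ms=16/3b +291.971ms=2/3b
7) 2627.737ms=6b +875.912ms=2b
8) 3503.65ms=8b +291.971ms=2/3b
9) 3795.62ms=26/3b +875.912ms=2b
10) 4671.533ms=32/3b +583.942ms=4/3b
Σ=12b of 12 (137bpm 4/4) — PASS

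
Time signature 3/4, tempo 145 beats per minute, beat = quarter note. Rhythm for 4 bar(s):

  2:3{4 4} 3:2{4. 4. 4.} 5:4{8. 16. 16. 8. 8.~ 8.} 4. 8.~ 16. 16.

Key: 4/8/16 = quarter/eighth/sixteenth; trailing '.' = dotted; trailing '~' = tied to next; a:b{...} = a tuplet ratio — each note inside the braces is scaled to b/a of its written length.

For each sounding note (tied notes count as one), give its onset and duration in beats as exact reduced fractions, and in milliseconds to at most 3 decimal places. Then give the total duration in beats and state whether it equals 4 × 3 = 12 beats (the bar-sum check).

1) 0.0ms=0b +620.69ms=3/2b
2) 620.69ms=3/2b +620.69ms=3/2b
3) 1241.379ms=3b +413.793ms=1b
4) 1655.172ms=4b +413.793ms=1b
5) 2068.966ms=5b +413.793ms=1b
6) 2482.759ms=6b +248.276ms=3/5b
7) 2731.034ms=33/5b +124.138ms=3/10b
8) 2855.172ms=69/10b +124.138ms=3/10b
9) 2979.31ms=36/5b +248.276ms=3/5b
10) 3227.586ms=39/5b +496.552ms=6/5b
11) 3724.138ms=9b +620.69ms=3/2b
12) 4344.828ms=21/2b +465.517ms=9/8b
13) 4810.345ms=93/8b +155.172ms=3/8b
Σ=12b of 12 (145bpm 3/4) — PASS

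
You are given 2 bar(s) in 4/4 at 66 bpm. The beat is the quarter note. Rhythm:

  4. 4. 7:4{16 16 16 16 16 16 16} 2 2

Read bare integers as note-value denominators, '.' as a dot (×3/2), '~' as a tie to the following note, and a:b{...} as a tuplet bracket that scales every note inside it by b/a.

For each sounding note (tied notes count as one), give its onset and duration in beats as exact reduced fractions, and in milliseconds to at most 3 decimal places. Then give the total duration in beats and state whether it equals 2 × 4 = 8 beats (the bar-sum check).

1) 0.0ms=0b +1363.636ms=3/2b
2) 1363.636ms=3/2b +1363.636ms=3/2b
3) 2727.273ms=3b +129.87ms=1/7b
4) 2857.143ms=22/7b +129.87ms=1/7b
5) 2987.013ms=23/7b +129.87ms=1/7b
6) 3116.883ms=24/7b +129.87ms=1/7b
7) 3246.753ms=25/7b +129.87ms=1/7b
8) 3376.623ms=26/7b +129.87ms=1/7b
9) 3506.494ms=27/7b +129.87ms=1/7b
10) 3636.364ms=4b +1818.182ms=2b
11) 5454.545ms=6b +1818.182ms=2b
Σ=8b of 8 (66bpm 4/4) — PASS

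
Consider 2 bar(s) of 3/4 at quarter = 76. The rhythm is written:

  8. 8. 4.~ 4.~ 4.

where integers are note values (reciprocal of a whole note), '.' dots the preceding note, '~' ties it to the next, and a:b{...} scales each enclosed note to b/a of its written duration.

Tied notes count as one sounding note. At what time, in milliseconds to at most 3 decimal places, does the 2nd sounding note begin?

note 2 onset = 3/4b = 592.105ms

1. 0.0ms @ 0 + 592.105ms (3/4)
2. 592.105ms @ 3/4 + 592.105ms (3/4)
3. 1184.211ms @ 3/2 + 3552.632ms (9/2)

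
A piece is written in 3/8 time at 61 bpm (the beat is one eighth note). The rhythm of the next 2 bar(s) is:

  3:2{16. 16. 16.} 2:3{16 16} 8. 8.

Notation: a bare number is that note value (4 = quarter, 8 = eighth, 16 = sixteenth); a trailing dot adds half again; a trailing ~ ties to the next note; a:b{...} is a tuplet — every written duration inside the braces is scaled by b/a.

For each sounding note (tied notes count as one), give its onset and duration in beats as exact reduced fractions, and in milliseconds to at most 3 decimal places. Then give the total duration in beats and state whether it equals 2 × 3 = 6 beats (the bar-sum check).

1) 0.0ms=0b +491.803ms=1/2b
2) 491.803ms=1/2b +491.803ms=1/2b
3) 983.607ms=1b +491.803ms=1/2b
4) 1475.41ms=3/2b +737.705ms=3/4b
5) 2213.115ms=9/4b +737.705ms=3/4b
6) 2950.82ms=3b +1475.41ms=3/2b
7) 4426.23ms=9/2b +1475.41ms=3/2b
Σ=6b of 6 (61bpm 3/8) — PASS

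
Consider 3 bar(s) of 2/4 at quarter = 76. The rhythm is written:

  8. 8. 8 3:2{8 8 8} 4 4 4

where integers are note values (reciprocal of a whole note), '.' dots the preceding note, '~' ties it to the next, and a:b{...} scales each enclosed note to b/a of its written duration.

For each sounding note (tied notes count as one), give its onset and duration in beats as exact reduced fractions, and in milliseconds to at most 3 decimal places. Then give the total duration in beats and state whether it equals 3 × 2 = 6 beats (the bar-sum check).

1) 0.0ms=0b +592.105ms=3/4b
2) 592.105ms=3/4b +592.105ms=3/4b
3) 1184.211ms=3/2b +394.737ms=1/2b
4) 1578.947ms=2b +263.158ms=1/3b
5) 1842.105ms=7/3b +263.158ms=1/3b
6) 2105.263ms=8/3b +263.158ms=1/3b
7) 2368.421ms=3b +789.474ms=1b
8) 3157.895ms=4b +789.474ms=1b
9) 3947.368ms=5b +789.474ms=1b
Σ=6b of 6 (76bpm 2/4) — PASS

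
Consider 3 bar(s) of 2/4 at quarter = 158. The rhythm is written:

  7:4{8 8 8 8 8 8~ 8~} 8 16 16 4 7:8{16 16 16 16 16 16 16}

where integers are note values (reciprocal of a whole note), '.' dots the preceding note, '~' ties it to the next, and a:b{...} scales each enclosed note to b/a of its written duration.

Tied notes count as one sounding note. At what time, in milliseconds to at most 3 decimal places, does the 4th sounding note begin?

note 4 onset = 6/7b = 325.497ms

1. 0.0ms @ 0 + 108.499ms (2/7)
2. 108.499ms @ 2/7 + 108.499ms (2/7)
3. 216.998ms @ 4/7 + 108.499ms (2/7)
4. 325.497ms @ 6/7 + 108.499ms (2/7)
5. 433.996ms @ 8/7 + 108.499ms (2/7)
6. 542.495ms @ 10/7 + 406.872ms (15/14)
7. 949.367ms @ 5/2 + 94.937ms (1/4)
8. 1044.304ms @ 11/4 + 94.937ms (1/4)
9. 1139.241ms @ 3 + 379.747ms (1)
10. 1518.987ms @ 4 + 108.499ms (2/7)
11. 1627.486ms @ 30/7 + 108.499ms (2/7)
12. 1735.986ms @ 32/7 + 108.499ms (2/7)
13. 1844.485ms @ 34/7 + 108.499ms (2/7)
14. 1952.984ms @ 36/7 + 108.499ms (2/7)
15. 2061.483ms @ 38/7 + 108.499ms (2/7)
16. 2169.982ms @ 40/7 + 108.499ms (2/7)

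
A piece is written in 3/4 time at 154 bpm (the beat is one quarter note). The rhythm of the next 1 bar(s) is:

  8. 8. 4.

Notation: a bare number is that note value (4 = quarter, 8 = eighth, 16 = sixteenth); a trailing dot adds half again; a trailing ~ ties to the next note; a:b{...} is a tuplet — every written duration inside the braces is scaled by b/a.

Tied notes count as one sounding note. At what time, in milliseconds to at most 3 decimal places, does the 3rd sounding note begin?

note 3 onset = 3/2b = 584.416ms

1. 0.0ms @ 0 + 292.208ms (3/4)
2. 292.208ms @ 3/4 + 292.208ms (3/4)
3. 584.416ms @ 3/2 + 584.416ms (3/2)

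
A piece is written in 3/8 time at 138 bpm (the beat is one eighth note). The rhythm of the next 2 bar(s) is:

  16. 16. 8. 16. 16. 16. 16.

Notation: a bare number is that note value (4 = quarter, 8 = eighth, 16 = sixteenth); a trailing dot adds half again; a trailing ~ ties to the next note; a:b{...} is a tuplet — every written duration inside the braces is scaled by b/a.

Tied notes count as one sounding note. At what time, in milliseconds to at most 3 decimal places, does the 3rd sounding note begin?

note 3 onset = 3/2b = 652.174ms

1. 0.0ms @ 0 + 326.087ms (3/4)
2. 326.087ms @ 3/4 + 326.087ms (3/4)
3. 652.174ms @ 3/2 + 652.174ms (3/2)
4. 1304.348ms @ 3 + 326.087ms (3/4)
5. 1630.435ms @ 15/4 + 326.087ms (3/4)
6. 1956.522ms @ 9/2 + 326.087ms (3/4)
7. 2282.609ms @ 21/4 + 326.087ms (3/4)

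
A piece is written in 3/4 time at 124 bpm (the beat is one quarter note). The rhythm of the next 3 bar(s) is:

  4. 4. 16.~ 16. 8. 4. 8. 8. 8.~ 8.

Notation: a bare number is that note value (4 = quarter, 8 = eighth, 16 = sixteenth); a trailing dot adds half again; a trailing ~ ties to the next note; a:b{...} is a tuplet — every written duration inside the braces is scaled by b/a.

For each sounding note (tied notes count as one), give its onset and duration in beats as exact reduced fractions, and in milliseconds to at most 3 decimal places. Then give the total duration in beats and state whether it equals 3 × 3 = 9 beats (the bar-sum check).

1) 0.0ms=0b +725.806ms=3/2b
2) 725.806ms=3/2b +725.806ms=3/2b
3) 1451.613ms=3b +362.903ms=3/4b
4) 1814.516ms=15/4b +362.903ms=3/4b
5) 2177.419ms=9/2b +725.806ms=3/2b
6) 2903.226ms=6b +362.903ms=3/4b
7) 3266.129ms=27/4b +362.903ms=3/4b
8) 3629.032ms=15/2b +725.806ms=3/2b
Σ=9b of 9 (124bpm 3/4) — PASS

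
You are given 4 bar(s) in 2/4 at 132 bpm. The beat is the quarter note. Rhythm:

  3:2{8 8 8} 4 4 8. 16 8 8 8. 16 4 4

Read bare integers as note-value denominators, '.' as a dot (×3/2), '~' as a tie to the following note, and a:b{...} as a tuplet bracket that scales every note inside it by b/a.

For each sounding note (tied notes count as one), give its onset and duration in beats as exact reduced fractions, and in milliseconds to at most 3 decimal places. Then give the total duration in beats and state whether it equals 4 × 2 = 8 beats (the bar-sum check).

1) 0.0ms=0b +151.515ms=1/3b
2) 151.515ms=1/3b +151.515ms=1/3b
3) 303.03ms=2/3b +151.515ms=1/3b
4) 454.545ms=1b +454.545ms=1b
5) 909.091ms=2b +454.545ms=1b
6) 1363.636ms=3b +340.909ms=3/4b
7) 1704.545ms=15/4b +113.636ms=1/4b
8) 1818.182ms=4b +227.273ms=1/2b
9) 2045.455ms=9/2b +227.273ms=1/2b
10) 2272.727ms=5b +340.909ms=3/4b
11) 2613.636ms=23/4b +113.636ms=1/4b
12) 2727.273ms=6b +454.545ms=1b
13) 3181.818ms=7b +454.545ms=1b
Σ=8b of 8 (132bpm 2/4) — PASS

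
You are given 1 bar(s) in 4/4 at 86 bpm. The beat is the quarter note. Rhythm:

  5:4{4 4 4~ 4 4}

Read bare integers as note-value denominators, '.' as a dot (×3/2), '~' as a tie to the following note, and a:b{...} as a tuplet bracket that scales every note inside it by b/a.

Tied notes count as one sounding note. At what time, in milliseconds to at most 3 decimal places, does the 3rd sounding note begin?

note 3 onset = 8/5b = 1116.279ms

1. 0.0ms @ 0 + 558.14ms (4/5)
2. 558.14ms @ 4/5 + 558.14ms (4/5)
3. 1116.279ms @ 8/5 + 1116.279ms (8/5)
4. 2232.558ms @ 16/5 + 558.14ms (4/5)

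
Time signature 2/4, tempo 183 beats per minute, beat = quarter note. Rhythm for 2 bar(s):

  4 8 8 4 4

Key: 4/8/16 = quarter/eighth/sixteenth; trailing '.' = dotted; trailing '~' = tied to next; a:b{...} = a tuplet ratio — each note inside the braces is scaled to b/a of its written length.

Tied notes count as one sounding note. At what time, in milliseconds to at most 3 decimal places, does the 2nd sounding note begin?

1. 0.0ms @ 0 + 327.869ms (1)
2. 327.869ms @ 1 + 163.934ms (1/2)
3. 491.803ms @ 3/2 + 163.934ms (1/2)
4. 655.738ms @ 2 + 327.869ms (1)
5. 983.607ms @ 3 + 327.869ms (1)

note 2 onset = 1b = 327.869ms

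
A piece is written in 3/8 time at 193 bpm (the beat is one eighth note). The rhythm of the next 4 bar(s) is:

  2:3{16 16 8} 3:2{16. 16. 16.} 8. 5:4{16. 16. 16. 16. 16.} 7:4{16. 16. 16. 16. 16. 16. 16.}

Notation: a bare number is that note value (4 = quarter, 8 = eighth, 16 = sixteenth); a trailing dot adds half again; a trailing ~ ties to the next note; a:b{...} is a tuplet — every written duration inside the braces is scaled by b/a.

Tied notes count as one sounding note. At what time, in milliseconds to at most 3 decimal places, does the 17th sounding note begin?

1. 0.0ms @ 0 + 233.161ms (3/4)
2. 233.161ms @ 3/4 + 233.161ms (3/4)
3. 466.321ms @ 3/2 + 466.321ms (3/2)
4. 932.642ms @ 3 + 155.44ms (1/2)
5. 1088.083ms @ 7/2 + 155.44ms (1/2)
6. 1243.523ms @ 4 + 155.44ms (1/2)
7. 1398.964ms @ 9/2 + 466.321ms (3/2)
8. 1865.285ms @ 6 + 186.528ms (3/5)
9. 2051.813ms @ 33/5 + 186.528ms (3/5)
10. 2238.342ms @ 36/5 + 186.528ms (3/5)
11. 2424.87ms @ 39/5 + 186.528ms (3/5)
12. 2611.399ms @ 42/5 + 186.528ms (3/5)
13. 2797.927ms @ 9 + 133.235ms (3/7)
14. 2931.162ms @ 66/7 + 133.235ms (3/7)
15. 3064.397ms @ 69/7 + 133.235ms (3/7)
16. 3197.631ms @ 72/7 + 133.235ms (3/7)
17. 3330.866ms @ 75/7 + 133.235ms (3/7)
18. 3464.101ms @ 78/7 + 133.235ms (3/7)
19. 3597.335ms @ 81/7 + 133.235ms (3/7)

note 17 onset = 75/7b = 3330.866ms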